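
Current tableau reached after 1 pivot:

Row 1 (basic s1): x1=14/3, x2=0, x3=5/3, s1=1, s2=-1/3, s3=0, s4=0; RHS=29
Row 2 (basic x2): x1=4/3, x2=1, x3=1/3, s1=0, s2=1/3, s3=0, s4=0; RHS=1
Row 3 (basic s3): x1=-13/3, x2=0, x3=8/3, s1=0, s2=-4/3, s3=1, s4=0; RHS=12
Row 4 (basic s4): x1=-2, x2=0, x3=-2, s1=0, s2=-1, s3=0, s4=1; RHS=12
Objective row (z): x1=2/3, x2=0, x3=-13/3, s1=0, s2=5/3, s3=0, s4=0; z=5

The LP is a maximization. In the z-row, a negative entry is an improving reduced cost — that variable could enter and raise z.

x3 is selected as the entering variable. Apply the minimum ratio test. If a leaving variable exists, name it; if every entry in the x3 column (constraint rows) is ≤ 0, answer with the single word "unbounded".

Ratios: row 1 (s1): 29/(5/3) = 87/5; row 2 (x2): 1/(1/3) = 3; row 3 (s3): 12/(8/3) = 9/2; row 4 (s4): entry -2 ≤ 0, skip.
Minimum ratio is in the x2 row, so x2 leaves.

x2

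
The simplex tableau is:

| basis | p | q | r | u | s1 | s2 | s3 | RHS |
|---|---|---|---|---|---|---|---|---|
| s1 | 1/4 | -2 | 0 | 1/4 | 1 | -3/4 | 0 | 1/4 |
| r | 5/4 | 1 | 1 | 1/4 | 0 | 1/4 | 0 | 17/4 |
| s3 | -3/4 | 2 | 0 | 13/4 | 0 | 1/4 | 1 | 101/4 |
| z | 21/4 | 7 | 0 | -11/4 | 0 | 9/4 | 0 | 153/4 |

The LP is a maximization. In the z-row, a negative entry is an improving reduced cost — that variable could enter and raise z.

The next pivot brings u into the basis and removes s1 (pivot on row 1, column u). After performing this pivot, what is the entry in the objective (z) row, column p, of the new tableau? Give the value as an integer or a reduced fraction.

Pivot element is row 1, column u: 1/4.
Normalize row 1: new (row 1, p) = (1/4)/(1/4) = 1.
z-row ← z-row − (-11/4)·(new row 1): 21/4 − (-11/4)·1 = 8.

8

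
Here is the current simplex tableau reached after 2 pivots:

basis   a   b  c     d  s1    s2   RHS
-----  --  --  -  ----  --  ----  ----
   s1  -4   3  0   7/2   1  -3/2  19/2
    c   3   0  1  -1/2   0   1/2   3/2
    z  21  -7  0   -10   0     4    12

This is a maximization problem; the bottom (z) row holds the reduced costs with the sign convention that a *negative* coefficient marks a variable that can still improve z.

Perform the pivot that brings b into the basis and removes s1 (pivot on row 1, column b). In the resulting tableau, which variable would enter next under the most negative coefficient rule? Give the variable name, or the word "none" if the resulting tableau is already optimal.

Pivot element 3. New z-row = old z-row − (-7)·(row 1/3).
Updated z-row coefficients: a: 35/3, b: 0, c: 0, d: -11/6, s1: 7/3, s2: 1/2.
The most negative is -11/6 in column d, so d would enter next.

d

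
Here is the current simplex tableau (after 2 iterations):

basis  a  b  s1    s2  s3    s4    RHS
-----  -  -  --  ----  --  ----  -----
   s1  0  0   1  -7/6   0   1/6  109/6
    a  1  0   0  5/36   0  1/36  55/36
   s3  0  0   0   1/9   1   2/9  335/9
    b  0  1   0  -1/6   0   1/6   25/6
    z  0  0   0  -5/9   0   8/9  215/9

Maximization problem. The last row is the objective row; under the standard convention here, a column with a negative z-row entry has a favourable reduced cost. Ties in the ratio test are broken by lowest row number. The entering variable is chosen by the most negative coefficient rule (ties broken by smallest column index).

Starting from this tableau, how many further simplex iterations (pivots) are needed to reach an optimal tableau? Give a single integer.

1

pivot: s2 in, a out → z = 30
No improving column remains; optimal.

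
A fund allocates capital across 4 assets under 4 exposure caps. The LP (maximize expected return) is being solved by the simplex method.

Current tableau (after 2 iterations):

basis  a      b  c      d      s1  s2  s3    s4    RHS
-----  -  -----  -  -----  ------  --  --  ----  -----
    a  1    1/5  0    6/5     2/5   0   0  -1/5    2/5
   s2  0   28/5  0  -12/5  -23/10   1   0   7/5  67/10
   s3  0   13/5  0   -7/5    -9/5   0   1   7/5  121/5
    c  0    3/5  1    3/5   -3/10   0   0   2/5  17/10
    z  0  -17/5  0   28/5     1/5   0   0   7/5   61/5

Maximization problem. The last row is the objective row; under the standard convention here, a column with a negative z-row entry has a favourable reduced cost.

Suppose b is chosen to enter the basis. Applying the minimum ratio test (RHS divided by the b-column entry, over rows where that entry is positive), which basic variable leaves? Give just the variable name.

Ratios: row 1 (a): (2/5)/(1/5) = 2; row 2 (s2): (67/10)/(28/5) = 67/56; row 3 (s3): (121/5)/(13/5) = 121/13; row 4 (c): (17/10)/(3/5) = 17/6.
Minimum ratio 67/56 is in the s2 row, so s2 leaves.

s2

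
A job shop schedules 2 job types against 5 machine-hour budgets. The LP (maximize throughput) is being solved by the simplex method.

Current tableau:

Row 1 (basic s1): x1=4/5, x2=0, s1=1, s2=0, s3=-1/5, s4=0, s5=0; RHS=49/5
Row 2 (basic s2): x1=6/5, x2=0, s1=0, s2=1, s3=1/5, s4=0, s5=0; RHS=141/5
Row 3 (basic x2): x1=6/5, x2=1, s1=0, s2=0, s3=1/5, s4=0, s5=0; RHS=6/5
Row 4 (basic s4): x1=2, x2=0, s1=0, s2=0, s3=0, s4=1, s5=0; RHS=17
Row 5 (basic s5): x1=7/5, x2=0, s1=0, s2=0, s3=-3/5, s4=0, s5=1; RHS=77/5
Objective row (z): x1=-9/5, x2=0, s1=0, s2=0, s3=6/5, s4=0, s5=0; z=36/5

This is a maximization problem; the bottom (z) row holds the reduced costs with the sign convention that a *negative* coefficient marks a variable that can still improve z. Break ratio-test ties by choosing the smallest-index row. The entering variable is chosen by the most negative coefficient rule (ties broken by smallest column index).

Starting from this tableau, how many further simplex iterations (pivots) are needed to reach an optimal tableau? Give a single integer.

pivot: x1 in, x2 out → z = 9
No improving column remains; optimal.

1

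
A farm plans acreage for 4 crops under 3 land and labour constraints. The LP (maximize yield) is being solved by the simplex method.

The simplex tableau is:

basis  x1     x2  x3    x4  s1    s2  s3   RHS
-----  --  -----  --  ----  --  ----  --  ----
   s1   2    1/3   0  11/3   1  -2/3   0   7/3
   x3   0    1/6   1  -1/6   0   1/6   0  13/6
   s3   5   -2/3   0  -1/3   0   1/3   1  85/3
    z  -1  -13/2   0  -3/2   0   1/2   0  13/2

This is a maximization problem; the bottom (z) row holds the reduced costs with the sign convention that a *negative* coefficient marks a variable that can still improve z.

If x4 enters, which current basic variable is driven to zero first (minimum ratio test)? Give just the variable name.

Ratios: row 1 (s1): (7/3)/(11/3) = 7/11; row 2 (x3): entry -1/6 ≤ 0, skip; row 3 (s3): entry -1/3 ≤ 0, skip.
Minimum ratio 7/11 is in the s1 row, so s1 leaves.

s1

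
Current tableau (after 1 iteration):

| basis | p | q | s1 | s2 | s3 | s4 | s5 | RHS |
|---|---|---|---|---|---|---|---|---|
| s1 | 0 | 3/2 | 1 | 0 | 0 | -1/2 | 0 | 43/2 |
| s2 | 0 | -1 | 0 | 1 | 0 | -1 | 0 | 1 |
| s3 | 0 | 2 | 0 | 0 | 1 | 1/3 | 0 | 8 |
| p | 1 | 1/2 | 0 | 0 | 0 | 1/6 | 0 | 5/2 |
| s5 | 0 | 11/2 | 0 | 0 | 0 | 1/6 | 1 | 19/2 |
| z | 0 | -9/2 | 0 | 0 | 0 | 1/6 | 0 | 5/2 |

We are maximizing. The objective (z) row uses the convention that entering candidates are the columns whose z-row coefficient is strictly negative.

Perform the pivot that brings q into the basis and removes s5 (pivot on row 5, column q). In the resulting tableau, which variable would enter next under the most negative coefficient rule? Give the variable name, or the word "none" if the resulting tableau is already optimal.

Pivot element 11/2. New z-row = old z-row − (-9/2)·(row 5/(11/2)).
Updated z-row coefficients: p: 0, q: 0, s1: 0, s2: 0, s3: 0, s4: 10/33, s5: 9/11.
No coefficient is strictly negative; the tableau after this pivot is optimal.

none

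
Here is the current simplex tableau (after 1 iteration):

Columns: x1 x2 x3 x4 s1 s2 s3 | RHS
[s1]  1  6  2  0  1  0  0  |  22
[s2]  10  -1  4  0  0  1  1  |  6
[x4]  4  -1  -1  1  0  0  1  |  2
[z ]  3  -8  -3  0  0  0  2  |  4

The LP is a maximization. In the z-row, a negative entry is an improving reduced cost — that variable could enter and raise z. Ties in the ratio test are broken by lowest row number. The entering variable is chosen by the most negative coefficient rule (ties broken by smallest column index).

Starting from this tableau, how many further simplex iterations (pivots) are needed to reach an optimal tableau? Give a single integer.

2

pivot: x2 in, s1 out → z = 100/3
pivot: x3 in, s2 out → z = 443/13
No improving column remains; optimal.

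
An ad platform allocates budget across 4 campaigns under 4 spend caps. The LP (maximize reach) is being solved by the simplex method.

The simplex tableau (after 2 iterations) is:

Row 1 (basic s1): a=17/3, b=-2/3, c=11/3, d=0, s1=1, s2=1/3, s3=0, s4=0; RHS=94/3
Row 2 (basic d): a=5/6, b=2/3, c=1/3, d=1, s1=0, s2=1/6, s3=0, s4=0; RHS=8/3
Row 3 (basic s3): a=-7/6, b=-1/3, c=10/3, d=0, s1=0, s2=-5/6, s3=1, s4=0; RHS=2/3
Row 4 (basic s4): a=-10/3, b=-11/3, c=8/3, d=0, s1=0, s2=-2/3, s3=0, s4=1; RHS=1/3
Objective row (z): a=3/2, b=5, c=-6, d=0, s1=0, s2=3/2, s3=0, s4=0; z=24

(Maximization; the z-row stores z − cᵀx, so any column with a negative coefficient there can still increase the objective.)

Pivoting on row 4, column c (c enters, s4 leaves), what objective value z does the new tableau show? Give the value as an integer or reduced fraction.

99/4

Minimum ratio for c: (1/3)/(8/3) = 1/8.
z changes by −(z-row coeff of c)·ratio = −(-6)·(1/8) = 3/4.
New z = 24 + (3/4) = 99/4.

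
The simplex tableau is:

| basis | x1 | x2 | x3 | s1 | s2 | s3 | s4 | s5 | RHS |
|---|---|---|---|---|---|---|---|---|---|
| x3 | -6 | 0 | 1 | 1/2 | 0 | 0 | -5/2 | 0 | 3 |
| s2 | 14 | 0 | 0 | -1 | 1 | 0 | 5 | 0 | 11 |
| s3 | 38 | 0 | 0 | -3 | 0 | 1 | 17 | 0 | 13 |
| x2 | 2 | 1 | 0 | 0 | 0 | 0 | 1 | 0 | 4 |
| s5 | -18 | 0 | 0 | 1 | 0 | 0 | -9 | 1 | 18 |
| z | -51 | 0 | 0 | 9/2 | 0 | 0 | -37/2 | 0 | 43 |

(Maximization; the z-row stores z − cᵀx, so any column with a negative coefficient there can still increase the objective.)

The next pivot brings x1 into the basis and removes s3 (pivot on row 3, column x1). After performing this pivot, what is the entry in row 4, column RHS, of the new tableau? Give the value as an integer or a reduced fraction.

63/19

Pivot element is row 3, column x1: 38.
Normalize row 3: new (row 3, RHS) = 13/38 = 13/38.
row 4 ← row 4 − 2·(new row 3): 4 − 2·(13/38) = 63/19.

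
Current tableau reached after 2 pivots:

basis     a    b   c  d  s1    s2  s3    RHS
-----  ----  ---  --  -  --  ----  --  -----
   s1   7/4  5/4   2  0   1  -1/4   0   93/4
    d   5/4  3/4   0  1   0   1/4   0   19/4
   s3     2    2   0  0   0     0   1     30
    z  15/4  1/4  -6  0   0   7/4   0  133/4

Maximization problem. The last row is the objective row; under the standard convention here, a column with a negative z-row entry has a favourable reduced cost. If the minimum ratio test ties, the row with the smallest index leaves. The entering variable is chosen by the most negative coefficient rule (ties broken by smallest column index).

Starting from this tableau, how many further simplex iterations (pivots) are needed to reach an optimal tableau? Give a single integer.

1

pivot: c in, s1 out → z = 103
No improving column remains; optimal.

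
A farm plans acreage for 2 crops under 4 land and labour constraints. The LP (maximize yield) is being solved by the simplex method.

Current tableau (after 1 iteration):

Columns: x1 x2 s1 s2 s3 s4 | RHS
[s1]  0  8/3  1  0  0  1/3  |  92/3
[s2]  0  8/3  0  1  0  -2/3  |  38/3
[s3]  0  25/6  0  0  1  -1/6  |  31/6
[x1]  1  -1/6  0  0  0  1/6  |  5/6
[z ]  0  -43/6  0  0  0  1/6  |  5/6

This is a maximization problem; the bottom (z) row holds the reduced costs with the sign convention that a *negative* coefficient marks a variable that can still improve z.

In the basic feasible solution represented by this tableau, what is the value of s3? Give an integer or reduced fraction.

31/6

s3 is basic (row 3); its value is the RHS of that row: 31/6.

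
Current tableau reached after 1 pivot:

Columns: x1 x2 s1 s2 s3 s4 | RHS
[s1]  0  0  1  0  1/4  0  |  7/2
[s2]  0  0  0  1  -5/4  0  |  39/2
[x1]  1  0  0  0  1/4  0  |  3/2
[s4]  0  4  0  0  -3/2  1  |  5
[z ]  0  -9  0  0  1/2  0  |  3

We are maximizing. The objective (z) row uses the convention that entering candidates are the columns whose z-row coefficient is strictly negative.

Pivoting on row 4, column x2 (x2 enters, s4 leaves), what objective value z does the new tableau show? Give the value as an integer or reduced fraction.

57/4

Minimum ratio for x2: 5/4 = 5/4.
z changes by −(z-row coeff of x2)·ratio = −(-9)·(5/4) = 45/4.
New z = 3 + (45/4) = 57/4.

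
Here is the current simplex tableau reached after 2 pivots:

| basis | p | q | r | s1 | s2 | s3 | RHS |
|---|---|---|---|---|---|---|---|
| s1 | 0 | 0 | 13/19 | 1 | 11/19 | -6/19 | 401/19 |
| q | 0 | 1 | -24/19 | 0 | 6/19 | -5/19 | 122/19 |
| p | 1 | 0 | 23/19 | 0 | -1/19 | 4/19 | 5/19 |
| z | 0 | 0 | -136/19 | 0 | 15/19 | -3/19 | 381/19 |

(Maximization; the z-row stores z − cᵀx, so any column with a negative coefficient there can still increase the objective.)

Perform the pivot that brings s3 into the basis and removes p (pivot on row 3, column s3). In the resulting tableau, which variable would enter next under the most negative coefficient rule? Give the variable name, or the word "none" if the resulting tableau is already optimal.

r

Pivot element 4/19. New z-row = old z-row − (-3/19)·(row 3/(4/19)).
Updated z-row coefficients: p: 3/4, q: 0, r: -25/4, s1: 0, s2: 3/4, s3: 0.
The most negative is -25/4 in column r, so r would enter next.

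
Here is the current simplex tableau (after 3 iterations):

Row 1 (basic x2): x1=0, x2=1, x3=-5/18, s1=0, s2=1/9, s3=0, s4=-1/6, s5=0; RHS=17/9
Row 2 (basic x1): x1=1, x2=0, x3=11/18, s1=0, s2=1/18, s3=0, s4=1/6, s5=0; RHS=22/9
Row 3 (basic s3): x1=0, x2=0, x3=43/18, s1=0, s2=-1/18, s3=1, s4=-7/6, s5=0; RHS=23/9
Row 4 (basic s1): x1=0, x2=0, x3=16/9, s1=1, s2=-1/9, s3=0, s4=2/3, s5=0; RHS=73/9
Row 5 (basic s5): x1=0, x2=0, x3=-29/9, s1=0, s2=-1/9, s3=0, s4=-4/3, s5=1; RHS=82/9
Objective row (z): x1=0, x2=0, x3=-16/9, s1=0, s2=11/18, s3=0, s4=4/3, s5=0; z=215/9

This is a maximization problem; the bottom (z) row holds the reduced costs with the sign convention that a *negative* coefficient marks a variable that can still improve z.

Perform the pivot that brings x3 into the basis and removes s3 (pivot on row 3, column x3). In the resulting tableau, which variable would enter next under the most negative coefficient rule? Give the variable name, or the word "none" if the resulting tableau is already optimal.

Pivot element 43/18. New z-row = old z-row − (-16/9)·(row 3/(43/18)).
Updated z-row coefficients: x1: 0, x2: 0, x3: 0, s1: 0, s2: 49/86, s3: 32/43, s4: 20/43, s5: 0.
No coefficient is strictly negative; the tableau after this pivot is optimal.

none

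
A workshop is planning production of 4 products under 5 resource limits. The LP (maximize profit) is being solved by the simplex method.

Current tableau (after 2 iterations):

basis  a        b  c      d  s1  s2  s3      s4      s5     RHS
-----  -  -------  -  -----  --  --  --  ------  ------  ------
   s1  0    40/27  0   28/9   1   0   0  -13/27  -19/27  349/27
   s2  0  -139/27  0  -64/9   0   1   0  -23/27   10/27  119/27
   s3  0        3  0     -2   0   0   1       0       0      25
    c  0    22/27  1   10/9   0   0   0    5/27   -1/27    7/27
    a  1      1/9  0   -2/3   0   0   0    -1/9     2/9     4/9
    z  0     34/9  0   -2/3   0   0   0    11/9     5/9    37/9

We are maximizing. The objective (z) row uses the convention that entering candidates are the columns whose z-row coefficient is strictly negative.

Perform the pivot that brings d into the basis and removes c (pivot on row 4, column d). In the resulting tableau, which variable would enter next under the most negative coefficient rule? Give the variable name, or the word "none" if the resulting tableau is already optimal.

none

Pivot element 10/9. New z-row = old z-row − (-2/3)·(row 4/(10/9)).
Updated z-row coefficients: a: 0, b: 64/15, c: 3/5, d: 0, s1: 0, s2: 0, s3: 0, s4: 4/3, s5: 8/15.
No coefficient is strictly negative; the tableau after this pivot is optimal.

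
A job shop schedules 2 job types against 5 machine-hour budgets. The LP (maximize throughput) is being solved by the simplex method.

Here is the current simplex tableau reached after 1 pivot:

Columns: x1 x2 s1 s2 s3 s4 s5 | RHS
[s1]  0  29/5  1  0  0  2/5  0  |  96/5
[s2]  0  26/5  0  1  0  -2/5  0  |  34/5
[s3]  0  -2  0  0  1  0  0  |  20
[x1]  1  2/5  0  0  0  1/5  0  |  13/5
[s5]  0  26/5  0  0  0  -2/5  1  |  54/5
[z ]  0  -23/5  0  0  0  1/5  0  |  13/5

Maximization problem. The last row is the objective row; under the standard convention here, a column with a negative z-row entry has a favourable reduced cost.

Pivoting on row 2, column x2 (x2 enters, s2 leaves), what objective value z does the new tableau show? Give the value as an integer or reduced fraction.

Minimum ratio for x2: (34/5)/(26/5) = 17/13.
z changes by −(z-row coeff of x2)·ratio = −(-23/5)·(17/13) = 391/65.
New z = 13/5 + (391/65) = 112/13.

112/13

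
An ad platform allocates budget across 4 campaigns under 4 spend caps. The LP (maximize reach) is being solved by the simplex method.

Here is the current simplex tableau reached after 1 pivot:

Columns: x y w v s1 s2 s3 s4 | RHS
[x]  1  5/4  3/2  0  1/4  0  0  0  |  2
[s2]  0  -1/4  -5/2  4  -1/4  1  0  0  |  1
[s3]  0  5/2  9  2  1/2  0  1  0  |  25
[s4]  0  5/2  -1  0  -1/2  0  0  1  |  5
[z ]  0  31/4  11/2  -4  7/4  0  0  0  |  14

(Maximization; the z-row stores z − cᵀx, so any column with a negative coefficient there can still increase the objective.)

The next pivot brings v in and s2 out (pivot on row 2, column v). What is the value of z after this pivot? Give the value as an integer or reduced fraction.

Minimum ratio for v: 1/4 = 1/4.
z changes by −(z-row coeff of v)·ratio = −(-4)·(1/4) = 1.
New z = 14 + 1 = 15.

15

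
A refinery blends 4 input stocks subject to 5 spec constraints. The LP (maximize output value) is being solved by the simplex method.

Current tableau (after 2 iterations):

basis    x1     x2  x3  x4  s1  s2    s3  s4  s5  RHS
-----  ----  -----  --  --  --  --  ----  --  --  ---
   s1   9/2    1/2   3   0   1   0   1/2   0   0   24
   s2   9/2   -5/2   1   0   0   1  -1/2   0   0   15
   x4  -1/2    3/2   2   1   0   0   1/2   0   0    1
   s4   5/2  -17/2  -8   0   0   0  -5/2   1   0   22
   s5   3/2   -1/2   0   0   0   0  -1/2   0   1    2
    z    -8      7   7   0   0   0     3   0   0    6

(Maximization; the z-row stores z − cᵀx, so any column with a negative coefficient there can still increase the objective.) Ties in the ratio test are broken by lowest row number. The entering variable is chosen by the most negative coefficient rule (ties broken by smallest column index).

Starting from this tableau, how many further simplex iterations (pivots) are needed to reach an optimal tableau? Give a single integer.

1

pivot: x1 in, s5 out → z = 50/3
No improving column remains; optimal.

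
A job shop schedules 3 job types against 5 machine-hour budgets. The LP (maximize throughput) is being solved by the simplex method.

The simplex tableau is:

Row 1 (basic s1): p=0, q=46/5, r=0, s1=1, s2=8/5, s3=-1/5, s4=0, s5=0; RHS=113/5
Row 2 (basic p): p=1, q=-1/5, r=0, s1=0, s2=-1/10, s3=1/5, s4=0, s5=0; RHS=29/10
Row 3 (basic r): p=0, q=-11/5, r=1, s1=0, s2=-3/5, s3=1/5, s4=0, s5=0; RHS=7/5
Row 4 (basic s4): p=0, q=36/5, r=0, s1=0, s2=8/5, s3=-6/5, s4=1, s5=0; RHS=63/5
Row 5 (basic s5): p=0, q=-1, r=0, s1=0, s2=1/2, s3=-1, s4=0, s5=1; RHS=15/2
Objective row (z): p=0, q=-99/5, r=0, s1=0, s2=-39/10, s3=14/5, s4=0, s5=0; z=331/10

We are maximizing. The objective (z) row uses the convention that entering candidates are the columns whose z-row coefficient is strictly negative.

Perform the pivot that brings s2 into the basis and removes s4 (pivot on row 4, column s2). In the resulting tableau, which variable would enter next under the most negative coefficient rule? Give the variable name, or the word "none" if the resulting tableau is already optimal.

Pivot element 8/5. New z-row = old z-row − (-39/10)·(row 4/(8/5)).
Updated z-row coefficients: p: 0, q: -9/4, r: 0, s1: 0, s2: 0, s3: -1/8, s4: 39/16, s5: 0.
The most negative is -9/4 in column q, so q would enter next.

q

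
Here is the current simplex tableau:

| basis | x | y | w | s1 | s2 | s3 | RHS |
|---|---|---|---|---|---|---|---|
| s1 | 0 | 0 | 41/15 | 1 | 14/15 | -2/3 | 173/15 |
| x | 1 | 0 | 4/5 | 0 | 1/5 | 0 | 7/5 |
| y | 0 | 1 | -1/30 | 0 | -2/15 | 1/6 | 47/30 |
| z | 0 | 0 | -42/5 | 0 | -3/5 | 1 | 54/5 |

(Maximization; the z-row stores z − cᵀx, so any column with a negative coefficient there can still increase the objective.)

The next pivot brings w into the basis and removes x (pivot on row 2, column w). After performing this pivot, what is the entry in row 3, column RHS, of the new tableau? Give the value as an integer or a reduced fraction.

13/8

Pivot element is row 2, column w: 4/5.
Normalize row 2: new (row 2, RHS) = (7/5)/(4/5) = 7/4.
row 3 ← row 3 − (-1/30)·(new row 2): 47/30 − (-1/30)·(7/4) = 13/8.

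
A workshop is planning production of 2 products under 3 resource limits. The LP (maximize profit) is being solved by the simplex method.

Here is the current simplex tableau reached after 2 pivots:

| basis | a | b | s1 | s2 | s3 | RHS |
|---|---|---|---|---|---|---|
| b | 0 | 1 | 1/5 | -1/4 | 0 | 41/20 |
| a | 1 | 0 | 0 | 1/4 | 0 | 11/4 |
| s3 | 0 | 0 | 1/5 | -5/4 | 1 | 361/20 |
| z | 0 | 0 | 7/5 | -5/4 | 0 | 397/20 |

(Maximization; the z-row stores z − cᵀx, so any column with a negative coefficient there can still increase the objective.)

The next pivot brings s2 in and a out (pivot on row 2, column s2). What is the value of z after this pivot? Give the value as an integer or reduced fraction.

168/5

Minimum ratio for s2: (11/4)/(1/4) = 11.
z changes by −(z-row coeff of s2)·ratio = −(-5/4)·11 = 55/4.
New z = 397/20 + (55/4) = 168/5.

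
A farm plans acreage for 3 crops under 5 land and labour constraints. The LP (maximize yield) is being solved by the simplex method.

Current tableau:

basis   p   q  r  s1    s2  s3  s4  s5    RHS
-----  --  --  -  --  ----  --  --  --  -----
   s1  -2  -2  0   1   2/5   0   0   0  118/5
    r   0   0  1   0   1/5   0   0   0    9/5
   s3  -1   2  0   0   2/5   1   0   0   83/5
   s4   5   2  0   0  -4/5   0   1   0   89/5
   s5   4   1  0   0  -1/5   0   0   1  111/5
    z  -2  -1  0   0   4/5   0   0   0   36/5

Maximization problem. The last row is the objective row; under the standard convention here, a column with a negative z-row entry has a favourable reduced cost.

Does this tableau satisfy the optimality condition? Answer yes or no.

no

Column p has objective-row coefficient -2, which is negative; an improving pivot exists, so not yet optimal.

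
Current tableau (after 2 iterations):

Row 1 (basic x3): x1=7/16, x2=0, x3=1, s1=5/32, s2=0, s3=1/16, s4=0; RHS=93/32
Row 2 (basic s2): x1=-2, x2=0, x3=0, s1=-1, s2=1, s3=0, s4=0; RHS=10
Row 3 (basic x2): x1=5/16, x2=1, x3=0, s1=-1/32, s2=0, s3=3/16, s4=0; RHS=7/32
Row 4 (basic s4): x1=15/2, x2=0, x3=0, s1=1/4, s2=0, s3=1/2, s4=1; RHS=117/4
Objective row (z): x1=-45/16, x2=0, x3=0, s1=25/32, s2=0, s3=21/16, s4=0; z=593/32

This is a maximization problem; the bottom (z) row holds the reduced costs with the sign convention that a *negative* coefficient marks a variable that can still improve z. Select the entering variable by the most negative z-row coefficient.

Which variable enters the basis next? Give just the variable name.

x1

Objective-row coefficients: x1: -45/16, x2: 0, x3: 0, s1: 25/32, s2: 0, s3: 21/16, s4: 0.
The most negative is -45/16 in column x1, so x1 enters.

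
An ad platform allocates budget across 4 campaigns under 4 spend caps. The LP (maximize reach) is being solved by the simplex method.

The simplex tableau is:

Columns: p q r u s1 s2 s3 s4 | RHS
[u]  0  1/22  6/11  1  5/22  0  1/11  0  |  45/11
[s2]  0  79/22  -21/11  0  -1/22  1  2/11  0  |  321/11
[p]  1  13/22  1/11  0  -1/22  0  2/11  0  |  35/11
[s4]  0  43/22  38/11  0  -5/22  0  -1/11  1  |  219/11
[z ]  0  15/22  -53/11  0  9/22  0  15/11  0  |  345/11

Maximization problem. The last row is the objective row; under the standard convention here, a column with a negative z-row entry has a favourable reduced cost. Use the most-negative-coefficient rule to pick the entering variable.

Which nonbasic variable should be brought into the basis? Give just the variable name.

Objective-row coefficients: p: 0, q: 15/22, r: -53/11, u: 0, s1: 9/22, s2: 0, s3: 15/11, s4: 0.
The most negative is -53/11 in column r, so r enters.

r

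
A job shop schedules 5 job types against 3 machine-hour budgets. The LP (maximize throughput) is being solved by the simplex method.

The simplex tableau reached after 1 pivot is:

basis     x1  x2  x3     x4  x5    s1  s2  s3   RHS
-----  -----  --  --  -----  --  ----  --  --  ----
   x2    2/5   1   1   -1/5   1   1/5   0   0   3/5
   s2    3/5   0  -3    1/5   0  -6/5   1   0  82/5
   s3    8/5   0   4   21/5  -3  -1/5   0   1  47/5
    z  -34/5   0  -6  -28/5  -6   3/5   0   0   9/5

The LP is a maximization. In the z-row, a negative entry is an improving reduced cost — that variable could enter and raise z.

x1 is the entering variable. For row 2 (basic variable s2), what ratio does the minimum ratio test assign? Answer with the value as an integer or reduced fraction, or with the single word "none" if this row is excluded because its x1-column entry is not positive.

82/3

Ratio = RHS / (x1 entry) = (82/5) / (3/5) = 82/3.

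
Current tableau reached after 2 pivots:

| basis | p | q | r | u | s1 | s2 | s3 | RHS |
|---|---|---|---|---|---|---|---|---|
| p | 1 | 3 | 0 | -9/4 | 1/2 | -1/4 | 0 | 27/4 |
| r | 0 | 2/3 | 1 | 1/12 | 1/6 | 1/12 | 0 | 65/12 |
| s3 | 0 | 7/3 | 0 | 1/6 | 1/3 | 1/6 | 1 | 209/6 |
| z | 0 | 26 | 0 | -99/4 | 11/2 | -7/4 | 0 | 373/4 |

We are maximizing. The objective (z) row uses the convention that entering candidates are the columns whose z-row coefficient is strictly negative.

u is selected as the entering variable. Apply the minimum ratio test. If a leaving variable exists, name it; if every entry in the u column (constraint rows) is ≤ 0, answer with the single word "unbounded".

r

Ratios: row 1 (p): entry -9/4 ≤ 0, skip; row 2 (r): (65/12)/(1/12) = 65; row 3 (s3): (209/6)/(1/6) = 209.
Minimum ratio is in the r row, so r leaves.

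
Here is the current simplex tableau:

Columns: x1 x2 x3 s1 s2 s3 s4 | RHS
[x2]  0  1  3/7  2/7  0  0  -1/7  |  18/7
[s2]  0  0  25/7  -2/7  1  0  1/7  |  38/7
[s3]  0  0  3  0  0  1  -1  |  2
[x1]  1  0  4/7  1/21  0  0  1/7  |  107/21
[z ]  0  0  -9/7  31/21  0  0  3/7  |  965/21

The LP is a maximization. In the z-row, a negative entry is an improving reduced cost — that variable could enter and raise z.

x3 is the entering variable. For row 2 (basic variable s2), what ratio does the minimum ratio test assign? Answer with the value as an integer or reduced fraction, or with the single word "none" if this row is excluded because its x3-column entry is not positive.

38/25

Ratio = RHS / (x3 entry) = (38/7) / (25/7) = 38/25.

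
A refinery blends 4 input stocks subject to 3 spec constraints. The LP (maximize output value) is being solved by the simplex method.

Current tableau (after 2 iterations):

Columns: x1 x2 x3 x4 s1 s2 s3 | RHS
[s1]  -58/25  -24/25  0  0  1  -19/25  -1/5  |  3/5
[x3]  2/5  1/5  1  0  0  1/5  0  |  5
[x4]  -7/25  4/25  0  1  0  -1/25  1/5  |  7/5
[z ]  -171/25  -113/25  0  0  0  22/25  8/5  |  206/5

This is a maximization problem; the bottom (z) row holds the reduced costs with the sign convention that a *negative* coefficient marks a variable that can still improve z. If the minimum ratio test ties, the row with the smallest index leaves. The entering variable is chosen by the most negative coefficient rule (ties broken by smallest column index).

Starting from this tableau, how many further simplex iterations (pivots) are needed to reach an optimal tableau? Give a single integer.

2

pivot: x1 in, x3 out → z = 1267/10
pivot: x2 in, x4 out → z = 434/3
No improving column remains; optimal.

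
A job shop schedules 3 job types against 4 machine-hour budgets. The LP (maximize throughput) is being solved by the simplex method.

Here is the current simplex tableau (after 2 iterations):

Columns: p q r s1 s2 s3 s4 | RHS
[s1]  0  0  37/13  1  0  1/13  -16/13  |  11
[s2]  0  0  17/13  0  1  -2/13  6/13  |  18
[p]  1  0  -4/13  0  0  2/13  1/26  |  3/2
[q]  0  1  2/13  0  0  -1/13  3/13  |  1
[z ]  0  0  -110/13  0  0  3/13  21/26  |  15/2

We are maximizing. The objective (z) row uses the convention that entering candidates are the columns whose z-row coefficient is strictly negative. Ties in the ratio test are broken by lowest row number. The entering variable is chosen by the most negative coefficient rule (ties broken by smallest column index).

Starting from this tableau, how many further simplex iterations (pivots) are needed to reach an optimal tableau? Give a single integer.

pivot: r in, s1 out → z = 2975/74
pivot: s4 in, q out → z = 485/11
pivot: s3 in, p out → z = 152/3
No improving column remains; optimal.

3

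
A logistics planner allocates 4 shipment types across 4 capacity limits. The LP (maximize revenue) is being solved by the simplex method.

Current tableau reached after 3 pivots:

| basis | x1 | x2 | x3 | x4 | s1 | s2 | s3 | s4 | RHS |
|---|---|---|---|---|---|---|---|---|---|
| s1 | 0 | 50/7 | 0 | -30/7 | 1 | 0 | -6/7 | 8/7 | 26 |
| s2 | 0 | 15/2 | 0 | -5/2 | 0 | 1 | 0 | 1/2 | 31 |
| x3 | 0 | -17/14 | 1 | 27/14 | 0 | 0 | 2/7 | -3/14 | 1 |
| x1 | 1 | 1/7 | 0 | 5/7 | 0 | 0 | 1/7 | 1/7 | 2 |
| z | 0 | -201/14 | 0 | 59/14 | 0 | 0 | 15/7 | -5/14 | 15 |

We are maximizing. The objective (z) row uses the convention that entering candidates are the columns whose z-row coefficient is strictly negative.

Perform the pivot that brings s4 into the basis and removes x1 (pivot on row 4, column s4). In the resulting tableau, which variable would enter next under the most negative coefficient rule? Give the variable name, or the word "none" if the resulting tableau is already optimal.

Pivot element 1/7. New z-row = old z-row − (-5/14)·(row 4/(1/7)).
Updated z-row coefficients: x1: 5/2, x2: -14, x3: 0, x4: 6, s1: 0, s2: 0, s3: 5/2, s4: 0.
The most negative is -14 in column x2, so x2 would enter next.

x2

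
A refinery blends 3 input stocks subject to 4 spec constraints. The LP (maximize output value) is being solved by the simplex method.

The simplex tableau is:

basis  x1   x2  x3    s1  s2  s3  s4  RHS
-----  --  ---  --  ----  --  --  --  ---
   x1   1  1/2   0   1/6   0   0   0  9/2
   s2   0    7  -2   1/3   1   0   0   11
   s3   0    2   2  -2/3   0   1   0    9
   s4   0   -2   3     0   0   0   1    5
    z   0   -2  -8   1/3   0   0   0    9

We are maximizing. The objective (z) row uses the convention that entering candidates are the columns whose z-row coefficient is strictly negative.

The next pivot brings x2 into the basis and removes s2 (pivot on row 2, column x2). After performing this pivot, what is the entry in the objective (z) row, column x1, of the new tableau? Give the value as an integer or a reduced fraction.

Pivot element is row 2, column x2: 7.
Normalize row 2: new (row 2, x1) = 0/7 = 0.
z-row ← z-row − (-2)·(new row 2): 0 − (-2)·0 = 0.

0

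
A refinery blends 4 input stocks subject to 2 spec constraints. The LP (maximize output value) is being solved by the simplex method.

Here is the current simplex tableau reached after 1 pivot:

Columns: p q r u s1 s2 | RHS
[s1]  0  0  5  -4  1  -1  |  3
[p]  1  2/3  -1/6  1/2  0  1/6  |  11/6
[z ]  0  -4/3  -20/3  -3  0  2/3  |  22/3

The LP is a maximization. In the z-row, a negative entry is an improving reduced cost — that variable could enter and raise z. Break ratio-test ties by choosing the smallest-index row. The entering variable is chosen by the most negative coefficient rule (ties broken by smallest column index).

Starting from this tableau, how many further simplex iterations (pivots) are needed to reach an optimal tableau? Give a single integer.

pivot: r in, s1 out → z = 34/3
pivot: u in, p out → z = 608/11
No improving column remains; optimal.

2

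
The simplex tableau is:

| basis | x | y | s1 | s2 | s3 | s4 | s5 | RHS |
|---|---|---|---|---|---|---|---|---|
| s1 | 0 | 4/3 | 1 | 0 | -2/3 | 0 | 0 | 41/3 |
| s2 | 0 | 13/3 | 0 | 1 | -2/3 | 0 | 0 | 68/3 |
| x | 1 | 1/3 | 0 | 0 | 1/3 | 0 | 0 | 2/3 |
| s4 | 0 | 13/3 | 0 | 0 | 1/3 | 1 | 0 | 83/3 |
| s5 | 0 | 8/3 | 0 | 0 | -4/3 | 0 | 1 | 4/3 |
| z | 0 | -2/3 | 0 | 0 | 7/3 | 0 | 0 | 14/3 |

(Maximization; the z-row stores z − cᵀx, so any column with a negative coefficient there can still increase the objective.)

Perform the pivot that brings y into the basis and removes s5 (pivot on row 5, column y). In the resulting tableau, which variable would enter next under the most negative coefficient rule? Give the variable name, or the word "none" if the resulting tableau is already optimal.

none

Pivot element 8/3. New z-row = old z-row − (-2/3)·(row 5/(8/3)).
Updated z-row coefficients: x: 0, y: 0, s1: 0, s2: 0, s3: 2, s4: 0, s5: 1/4.
No coefficient is strictly negative; the tableau after this pivot is optimal.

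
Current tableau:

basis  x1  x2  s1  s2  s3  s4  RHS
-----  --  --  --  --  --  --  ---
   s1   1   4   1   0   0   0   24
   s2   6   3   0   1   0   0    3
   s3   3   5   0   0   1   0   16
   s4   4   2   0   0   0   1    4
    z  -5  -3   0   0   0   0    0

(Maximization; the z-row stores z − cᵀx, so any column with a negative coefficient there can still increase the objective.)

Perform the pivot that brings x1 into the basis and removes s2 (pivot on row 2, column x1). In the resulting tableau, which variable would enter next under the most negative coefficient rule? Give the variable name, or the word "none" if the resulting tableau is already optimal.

Pivot element 6. New z-row = old z-row − (-5)·(row 2/6).
Updated z-row coefficients: x1: 0, x2: -1/2, s1: 0, s2: 5/6, s3: 0, s4: 0.
The most negative is -1/2 in column x2, so x2 would enter next.

x2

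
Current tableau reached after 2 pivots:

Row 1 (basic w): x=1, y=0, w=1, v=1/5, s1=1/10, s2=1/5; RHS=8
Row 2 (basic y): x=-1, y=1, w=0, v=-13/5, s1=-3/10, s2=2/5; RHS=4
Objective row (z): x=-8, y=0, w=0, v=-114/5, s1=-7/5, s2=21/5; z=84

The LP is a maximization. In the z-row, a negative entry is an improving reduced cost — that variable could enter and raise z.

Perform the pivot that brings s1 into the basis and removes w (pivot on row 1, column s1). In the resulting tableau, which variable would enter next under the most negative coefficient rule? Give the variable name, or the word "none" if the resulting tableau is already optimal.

Pivot element 1/10. New z-row = old z-row − (-7/5)·(row 1/(1/10)).
Updated z-row coefficients: x: 6, y: 0, w: 14, v: -20, s1: 0, s2: 7.
The most negative is -20 in column v, so v would enter next.

v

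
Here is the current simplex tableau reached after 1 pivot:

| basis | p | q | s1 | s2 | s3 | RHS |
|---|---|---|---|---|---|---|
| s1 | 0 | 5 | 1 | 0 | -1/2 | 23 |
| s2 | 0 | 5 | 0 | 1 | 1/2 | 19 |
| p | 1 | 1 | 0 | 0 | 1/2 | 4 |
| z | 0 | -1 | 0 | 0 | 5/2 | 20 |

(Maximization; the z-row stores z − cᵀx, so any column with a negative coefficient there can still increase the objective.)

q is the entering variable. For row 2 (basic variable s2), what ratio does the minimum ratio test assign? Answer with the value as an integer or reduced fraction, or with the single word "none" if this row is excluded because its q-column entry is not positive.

19/5

Ratio = RHS / (q entry) = 19 / 5 = 19/5.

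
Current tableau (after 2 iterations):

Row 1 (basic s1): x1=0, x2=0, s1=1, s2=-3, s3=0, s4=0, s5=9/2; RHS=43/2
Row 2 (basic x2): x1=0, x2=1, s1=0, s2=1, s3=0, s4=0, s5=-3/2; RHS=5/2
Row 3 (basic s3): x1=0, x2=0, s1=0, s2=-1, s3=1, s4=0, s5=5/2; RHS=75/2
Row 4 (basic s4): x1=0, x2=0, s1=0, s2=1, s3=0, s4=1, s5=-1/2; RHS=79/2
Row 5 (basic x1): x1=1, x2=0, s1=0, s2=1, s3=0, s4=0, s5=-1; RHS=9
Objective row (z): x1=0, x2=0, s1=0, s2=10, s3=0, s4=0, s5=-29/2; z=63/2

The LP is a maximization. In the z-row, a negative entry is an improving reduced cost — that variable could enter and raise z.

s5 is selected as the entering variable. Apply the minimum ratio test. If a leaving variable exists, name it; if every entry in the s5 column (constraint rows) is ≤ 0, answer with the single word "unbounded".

s1

Ratios: row 1 (s1): (43/2)/(9/2) = 43/9; row 2 (x2): entry -3/2 ≤ 0, skip; row 3 (s3): (75/2)/(5/2) = 15; row 4 (s4): entry -1/2 ≤ 0, skip; row 5 (x1): entry -1 ≤ 0, skip.
Minimum ratio is in the s1 row, so s1 leaves.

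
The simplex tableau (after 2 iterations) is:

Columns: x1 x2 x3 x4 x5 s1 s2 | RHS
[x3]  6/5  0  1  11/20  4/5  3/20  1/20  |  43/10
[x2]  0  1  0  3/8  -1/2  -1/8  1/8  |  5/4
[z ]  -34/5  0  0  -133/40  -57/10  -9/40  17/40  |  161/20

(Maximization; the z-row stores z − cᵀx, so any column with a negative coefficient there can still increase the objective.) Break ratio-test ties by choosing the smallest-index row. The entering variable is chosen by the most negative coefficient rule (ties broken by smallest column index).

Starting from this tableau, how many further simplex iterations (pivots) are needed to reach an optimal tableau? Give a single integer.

2

pivot: x1 in, x3 out → z = 389/12
pivot: x5 in, x1 out → z = 619/16
No improving column remains; optimal.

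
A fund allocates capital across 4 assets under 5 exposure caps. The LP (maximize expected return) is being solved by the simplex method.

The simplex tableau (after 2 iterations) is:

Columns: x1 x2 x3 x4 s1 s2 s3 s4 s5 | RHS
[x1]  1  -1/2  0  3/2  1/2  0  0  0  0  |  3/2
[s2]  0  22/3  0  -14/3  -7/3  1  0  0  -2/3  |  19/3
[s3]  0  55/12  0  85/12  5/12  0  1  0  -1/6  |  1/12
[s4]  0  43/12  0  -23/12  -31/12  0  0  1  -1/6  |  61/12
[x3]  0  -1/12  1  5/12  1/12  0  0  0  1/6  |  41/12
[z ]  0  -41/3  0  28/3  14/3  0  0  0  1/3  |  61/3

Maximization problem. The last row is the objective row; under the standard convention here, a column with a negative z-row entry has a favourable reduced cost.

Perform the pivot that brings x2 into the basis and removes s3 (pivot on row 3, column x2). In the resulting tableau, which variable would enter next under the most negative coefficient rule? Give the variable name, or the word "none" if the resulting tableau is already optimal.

Pivot element 55/12. New z-row = old z-row − (-41/3)·(row 3/(55/12)).
Updated z-row coefficients: x1: 0, x2: 0, x3: 0, x4: 335/11, s1: 65/11, s2: 0, s3: 164/55, s4: 0, s5: -9/55.
The most negative is -9/55 in column s5, so s5 would enter next.

s5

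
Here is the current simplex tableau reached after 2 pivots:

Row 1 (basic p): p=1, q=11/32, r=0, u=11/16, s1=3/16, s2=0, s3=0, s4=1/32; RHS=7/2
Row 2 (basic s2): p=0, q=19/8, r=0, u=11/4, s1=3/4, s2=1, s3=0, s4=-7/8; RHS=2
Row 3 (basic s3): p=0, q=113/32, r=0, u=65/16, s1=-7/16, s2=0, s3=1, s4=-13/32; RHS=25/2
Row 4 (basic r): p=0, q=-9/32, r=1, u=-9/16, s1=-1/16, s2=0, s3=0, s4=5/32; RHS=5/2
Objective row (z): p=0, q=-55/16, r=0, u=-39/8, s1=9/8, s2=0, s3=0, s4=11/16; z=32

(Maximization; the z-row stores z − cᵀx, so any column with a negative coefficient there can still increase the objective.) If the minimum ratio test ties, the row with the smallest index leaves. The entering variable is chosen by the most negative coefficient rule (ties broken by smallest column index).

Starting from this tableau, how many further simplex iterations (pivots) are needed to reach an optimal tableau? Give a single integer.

2

pivot: u in, s2 out → z = 391/11
pivot: s4 in, s3 out → z = 583/13
No improving column remains; optimal.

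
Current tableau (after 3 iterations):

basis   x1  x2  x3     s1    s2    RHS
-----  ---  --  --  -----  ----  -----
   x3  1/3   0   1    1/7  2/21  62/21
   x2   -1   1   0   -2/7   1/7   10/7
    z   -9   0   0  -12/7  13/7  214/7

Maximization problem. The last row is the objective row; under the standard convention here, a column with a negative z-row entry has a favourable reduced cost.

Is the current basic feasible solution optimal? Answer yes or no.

no

Column x1 has objective-row coefficient -9, which is negative; an improving pivot exists, so not yet optimal.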